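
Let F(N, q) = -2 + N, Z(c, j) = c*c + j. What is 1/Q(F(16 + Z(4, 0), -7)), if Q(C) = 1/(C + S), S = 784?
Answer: 814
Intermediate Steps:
Z(c, j) = j + c² (Z(c, j) = c² + j = j + c²)
Q(C) = 1/(784 + C) (Q(C) = 1/(C + 784) = 1/(784 + C))
1/Q(F(16 + Z(4, 0), -7)) = 1/(1/(784 + (-2 + (16 + (0 + 4²))))) = 1/(1/(784 + (-2 + (16 + (0 + 16))))) = 1/(1/(784 + (-2 + (16 + 16)))) = 1/(1/(784 + (-2 + 32))) = 1/(1/(784 + 30)) = 1/(1/814) = 814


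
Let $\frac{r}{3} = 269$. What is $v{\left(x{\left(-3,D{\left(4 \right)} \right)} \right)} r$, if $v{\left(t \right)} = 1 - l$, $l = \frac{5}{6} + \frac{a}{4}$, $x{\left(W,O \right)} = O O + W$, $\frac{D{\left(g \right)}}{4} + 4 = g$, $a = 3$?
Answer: $- \frac{1883}{4} \approx -470.75$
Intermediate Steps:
$D{\left(g \right)} = -16 + 4 g$
$x{\left(W,O \right)} = W + O^{2}$ ($x{\left(W,O \right)} = O^{2} + W = W + O^{2}$)
$l = \frac{19}{12}$ ($l = \frac{5}{6} + \frac{3}{4} = \frac{19}{12} \approx 1.5833$)
$v{\left(t \right)} = - \frac{7}{12}$ ($v{\left(t \right)} = 1 - \frac{19}{12} = - \frac{7}{12}$)
$r = 807$ ($r = 3 \cdot 269 = 807$)
$v{\left(x{\left(-3,D{\left(4 \right)} \right)} \right)} r = \left(- \frac{7}{12}\right) 807 = - \frac{1883}{4}$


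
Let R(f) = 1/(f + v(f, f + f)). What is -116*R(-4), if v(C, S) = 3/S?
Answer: 928/35 ≈ 26.514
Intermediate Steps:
R(f) = 1/(f + 3/(2*f)) (R(f) = 1/(f + 3/(f + f)) = 1/(f + 3/((2*f))) = 1/(f + 3*(1/(2*f))) = 1/(f + 3/(2*f)))
-116*R(-4) = -232*(-4)/(3 + 2*(-4)²) = -232*(-4)/(3 + 2*16) = -232*(-4)/(3 + 32) = -232*(-4)/35 = -116*(-8/35) = 928/35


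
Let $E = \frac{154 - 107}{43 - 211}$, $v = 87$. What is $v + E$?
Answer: $\frac{14569}{168} \approx 86.72$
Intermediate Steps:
$E = - \frac{47}{168}$ ($E = \frac{47}{-168} = 47 \left(- \frac{1}{168}\right) = - \frac{47}{168} \approx -0.27976$)
$v + E = 87 - \frac{47}{168} = \frac{14569}{168}$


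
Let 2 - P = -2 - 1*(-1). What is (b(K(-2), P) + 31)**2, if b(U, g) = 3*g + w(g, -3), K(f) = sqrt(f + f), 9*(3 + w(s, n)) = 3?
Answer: 12544/9 ≈ 1393.8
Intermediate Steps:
w(s, n) = -8/3 (w(s, n) = -3 + (1/9)*3 = -3 + 1/3 = -8/3)
P = 3 (P = 2 - (-2 - 1*(-1)) = 2 - (-2 + 1) = 2 - 1*(-1) = 2 + 1 = 3)
K(f) = sqrt(2)*sqrt(f) (K(f) = sqrt(2*f) = sqrt(2)*sqrt(f))
b(U, g) = -8/3 + 3*g (b(U, g) = 3*g - 8/3 = -8/3 + 3*g)
(b(K(-2), P) + 31)**2 = ((-8/3 + 3*3) + 31)**2 = ((-8/3 + 9) + 31)**2 = (19/3 + 31)**2 = (112/3)**2 = 12544/9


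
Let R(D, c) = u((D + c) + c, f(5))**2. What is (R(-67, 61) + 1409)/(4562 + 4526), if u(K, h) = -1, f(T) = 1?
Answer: 705/4544 ≈ 0.15515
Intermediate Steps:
R(D, c) = 1 (R(D, c) = (-1)**2 = 1)
(R(-67, 61) + 1409)/(4562 + 4526) = (1 + 1409)/(4562 + 4526) = 1410/9088 = 1410*(1/9088) = 705/4544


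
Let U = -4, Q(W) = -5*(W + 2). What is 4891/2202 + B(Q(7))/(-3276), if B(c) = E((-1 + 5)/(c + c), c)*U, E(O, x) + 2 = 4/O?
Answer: 1267715/601146 ≈ 2.1088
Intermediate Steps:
E(O, x) = -2 + 4/O
Q(W) = -10 - 5*W (Q(W) = -5*(2 + W) = -10 - 5*W)
B(c) = 8 - 8*c (B(c) = (-2 + 4/(((-1 + 5)/(c + c))))*(-4) = (-2 + 4/((4/((2*c)))))*(-4) = (-2 + 4/((4*(1/(2*c)))))*(-4) = (-2 + 4/((2/c)))*(-4) = (-2 + 4*(c/2))*(-4) = (-2 + 2*c)*(-4) = 8 - 8*c)
4891/2202 + B(Q(7))/(-3276) = 4891/2202 + (8 - 8*(-10 - 5*7))/(-3276) = 4891*(1/2202) + (8 - 8*(-10 - 35))*(-1/3276) = 4891/2202 + (8 - 8*(-45))*(-1/3276) = 4891/2202 + (8 + 360)*(-1/3276) = 4891/2202 + 368*(-1/3276) = 4891/2202 - 92/819 = 1267715/601146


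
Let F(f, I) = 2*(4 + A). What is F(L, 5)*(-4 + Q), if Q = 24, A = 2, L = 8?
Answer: 240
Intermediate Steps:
F(f, I) = 12 (F(f, I) = 2*(4 + 2) = 2*6 = 12)
F(L, 5)*(-4 + Q) = 12*(-4 + 24) = 12*20 = 240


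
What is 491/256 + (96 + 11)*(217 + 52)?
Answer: 7368939/256 ≈ 28785.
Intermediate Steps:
491/256 + (96 + 11)*(217 + 52) = (1/256)*491 + 107*269 = 491/256 + 28783 = 7368939/256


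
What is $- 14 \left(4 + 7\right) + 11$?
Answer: $-143$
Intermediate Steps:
$- 14 \left(4 + 7\right) + 11 = \left(-14\right) 11 + 11 = -154 + 11 = -143$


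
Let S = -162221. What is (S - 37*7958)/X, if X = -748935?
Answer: 456667/748935 ≈ 0.60976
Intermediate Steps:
(S - 37*7958)/X = (-162221 - 37*7958)/(-748935) = (-162221 - 1*294446)*(-1/748935) = (-162221 - 294446)*(-1/748935) = -456667*(-1/748935) = 456667/748935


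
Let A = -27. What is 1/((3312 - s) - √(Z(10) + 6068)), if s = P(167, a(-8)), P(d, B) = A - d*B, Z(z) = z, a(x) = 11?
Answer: 2588/13392449 + √6078/26784898 ≈ 0.00019615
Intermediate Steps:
P(d, B) = -27 - B*d (P(d, B) = -27 - d*B = -27 - B*d)
s = -1864 (s = -27 - 1*11*167 = -27 - 1837 = -1864)
1/((3312 - s) - √(Z(10) + 6068)) = 1/((3312 - 1*(-1864)) - √(10 + 6068)) = 1/((3312 + 1864) - √6078) = 1/(5176 - √6078)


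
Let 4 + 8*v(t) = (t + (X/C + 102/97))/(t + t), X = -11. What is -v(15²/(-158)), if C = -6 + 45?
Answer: 6418163/13618800 ≈ 0.47127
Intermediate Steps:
C = 39
v(t) = -½ + (2911/3783 + t)/(16*t) (v(t) = -½ + ((t + (-11/39 + 102/97))/(t + t))/8 = -½ + ((t + (-11*1/39 + 102*(1/97)))/((2*t)))/8 = -½ + ((t + (-11/39 + 102/97))*(1/(2*t)))/8 = -½ + ((t + 2911/3783)*(1/(2*t)))/8 = -½ + ((2911/3783 + t)*(1/(2*t)))/8 = -½ + ((2911/3783 + t)/(2*t))/8 = -½ + (2911/3783 + t)/(16*t))
-v(15²/(-158)) = -(2911 - 26481*15²/(-158))/(60528*(15²/(-158))) = -(2911 - 5958225*(-1)/158)/(60528*(225*(-1/158))) = -(2911 - 26481*(-225/158))/(60528*(-225/158)) = -(-158)*(2911 + 5958225/158)/(60528*225) = -(-158)*6418163/(60528*225*158) = -1*(-6418163/13618800) = 6418163/13618800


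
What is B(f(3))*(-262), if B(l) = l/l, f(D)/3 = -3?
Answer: -262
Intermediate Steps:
f(D) = -9 (f(D) = 3*(-3) = -9)
B(l) = 1
B(f(3))*(-262) = 1*(-262) = -262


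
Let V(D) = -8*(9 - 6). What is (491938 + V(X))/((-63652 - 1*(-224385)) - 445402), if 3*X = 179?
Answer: -491914/284669 ≈ -1.7280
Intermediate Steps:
X = 179/3 (X = (1/3)*179 = 179/3 ≈ 59.667)
V(D) = -24 (V(D) = -8*3 = -24)
(491938 + V(X))/((-63652 - 1*(-224385)) - 445402) = (491938 - 24)/((-63652 - 1*(-224385)) - 445402) = 491914/((-63652 + 224385) - 445402) = 491914/(160733 - 445402) = 491914/(-284669) = 491914*(-1/284669) = -491914/284669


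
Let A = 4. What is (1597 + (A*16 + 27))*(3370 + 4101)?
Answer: 12611048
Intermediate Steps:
(1597 + (A*16 + 27))*(3370 + 4101) = (1597 + (4*16 + 27))*(3370 + 4101) = (1597 + (64 + 27))*7471 = (1597 + 91)*7471 = 1688*7471 = 12611048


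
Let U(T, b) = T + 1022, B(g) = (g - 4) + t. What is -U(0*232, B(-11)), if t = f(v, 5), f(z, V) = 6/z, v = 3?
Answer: -1022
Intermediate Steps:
t = 2 (t = 6/3 = 6*(⅓) = 2)
B(g) = -2 + g (B(g) = (g - 4) + 2 = (-4 + g) + 2 = -2 + g)
U(T, b) = 1022 + T
-U(0*232, B(-11)) = -(1022 + 0*232) = -(1022 + 0) = -1*1022 = -1022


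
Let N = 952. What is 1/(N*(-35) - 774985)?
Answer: -1/808305 ≈ -1.2372e-6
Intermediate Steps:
1/(N*(-35) - 774985) = 1/(952*(-35) - 774985) = 1/(-33320 - 774985) = 1/(-808305) = -1/808305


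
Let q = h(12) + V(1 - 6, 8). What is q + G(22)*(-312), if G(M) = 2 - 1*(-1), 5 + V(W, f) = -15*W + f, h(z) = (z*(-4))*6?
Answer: -1146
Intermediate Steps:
h(z) = -24*z (h(z) = -4*z*6 = -24*z)
V(W, f) = -5 + f - 15*W (V(W, f) = -5 + (-15*W + f) = -5 + (f - 15*W) = -5 + f - 15*W)
q = -210 (q = -24*12 + (-5 + 8 - 15*(1 - 6)) = -288 + (-5 + 8 - 15*(-5)) = -288 + (-5 + 8 + 75) = -288 + 78 = -210)
G(M) = 3 (G(M) = 2 + 1 = 3)
q + G(22)*(-312) = -210 + 3*(-312) = -210 - 936 = -1146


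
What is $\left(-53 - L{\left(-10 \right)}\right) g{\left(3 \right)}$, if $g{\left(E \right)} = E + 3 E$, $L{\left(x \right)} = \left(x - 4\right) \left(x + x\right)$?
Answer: $-3996$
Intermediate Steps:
$L{\left(x \right)} = 2 x \left(-4 + x\right)$ ($L{\left(x \right)} = \left(-4 + x\right) 2 x = 2 x \left(-4 + x\right)$)
$g{\left(E \right)} = 4 E$
$\left(-53 - L{\left(-10 \right)}\right) g{\left(3 \right)} = \left(-53 - 2 \left(-10\right) \left(-4 - 10\right)\right) 4 \cdot 3 = \left(-53 - 2 \left(-10\right) \left(-14\right)\right) 12 = \left(-53 - 280\right) 12 = \left(-333\right) 12 = -3996$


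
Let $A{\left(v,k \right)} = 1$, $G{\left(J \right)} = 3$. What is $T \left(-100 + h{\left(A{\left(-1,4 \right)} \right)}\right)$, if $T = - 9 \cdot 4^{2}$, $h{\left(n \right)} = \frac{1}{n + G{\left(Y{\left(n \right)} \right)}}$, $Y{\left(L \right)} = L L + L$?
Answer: $14364$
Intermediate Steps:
$Y{\left(L \right)} = L + L^{2}$ ($Y{\left(L \right)} = L^{2} + L = L + L^{2}$)
$h{\left(n \right)} = \frac{1}{3 + n}$ ($h{\left(n \right)} = \frac{1}{n + 3} = \frac{1}{3 + n}$)
$T = -144$ ($T = \left(-9\right) 16 = -144$)
$T \left(-100 + h{\left(A{\left(-1,4 \right)} \right)}\right) = - 144 \left(-100 + \frac{1}{3 + 1}\right) = - 144 \left(-100 + \frac{1}{4}\right) = \left(-144\right) \left(- \frac{399}{4}\right) = 14364$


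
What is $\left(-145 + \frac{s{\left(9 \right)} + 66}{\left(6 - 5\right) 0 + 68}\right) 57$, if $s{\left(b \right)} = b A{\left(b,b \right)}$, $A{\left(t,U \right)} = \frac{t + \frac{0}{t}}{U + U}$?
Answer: $- \frac{1116003}{136} \approx -8205.9$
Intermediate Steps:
$A{\left(t,U \right)} = \frac{t}{2 U}$ ($A{\left(t,U \right)} = \frac{t + 0}{2 U} = t \frac{1}{2 U} = \frac{t}{2 U}$)
$s{\left(b \right)} = \frac{b}{2}$ ($s{\left(b \right)} = b \frac{b}{2 b} = b \frac{1}{2} = \frac{b}{2}$)
$\left(-145 + \frac{s{\left(9 \right)} + 66}{\left(6 - 5\right) 0 + 68}\right) 57 = \left(-145 + \frac{\frac{1}{2} \cdot 9 + 66}{\left(6 - 5\right) 0 + 68}\right) 57 = \left(-145 + \frac{\frac{9}{2} + 66}{1 \cdot 0 + 68}\right) 57 = \left(-145 + \frac{141}{2 \left(0 + 68\right)}\right) 57 = \left(-145 + \frac{141}{2 \cdot 68}\right) 57 = \left(-145 + \frac{141}{2} \cdot \frac{1}{68}\right) 57 = \left(-145 + \frac{141}{136}\right) 57 = \left(- \frac{19579}{136}\right) 57 = - \frac{1116003}{136}$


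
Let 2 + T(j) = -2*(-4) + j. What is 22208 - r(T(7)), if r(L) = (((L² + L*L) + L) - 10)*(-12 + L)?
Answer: 21867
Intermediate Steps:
T(j) = 6 + j (T(j) = -2 + (-2*(-4) + j) = -2 + (8 + j) = 6 + j)
r(L) = (-12 + L)*(-10 + L + 2*L²) (r(L) = (((L² + L²) + L) - 10)*(-12 + L) = ((2*L² + L) - 10)*(-12 + L) = ((L + 2*L²) - 10)*(-12 + L) = (-10 + L + 2*L²)*(-12 + L) = (-12 + L)*(-10 + L + 2*L²))
22208 - r(T(7)) = 22208 - (120 - 23*(6 + 7)² - 22*(6 + 7) + 2*(6 + 7)³) = 22208 - (120 - 23*13² - 22*13 + 2*13³) = 22208 - (120 - 23*169 - 286 + 2*2197) = 22208 - (120 - 3887 - 286 + 4394) = 22208 - 1*341 = 22208 - 341 = 21867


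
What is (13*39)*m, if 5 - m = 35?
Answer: -15210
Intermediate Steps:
m = -30 (m = 5 - 1*35 = 5 - 35 = -30)
(13*39)*m = (13*39)*(-30) = 507*(-30) = -15210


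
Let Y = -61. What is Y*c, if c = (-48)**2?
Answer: -140544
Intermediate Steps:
c = 2304
Y*c = -61*2304 = -140544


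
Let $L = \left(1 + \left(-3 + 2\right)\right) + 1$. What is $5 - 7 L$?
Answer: $-2$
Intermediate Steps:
$L = 1$ ($L = \left(1 - 1\right) + 1 = 0 + 1 = 1$)
$5 - 7 L = 5 - 7 = -2$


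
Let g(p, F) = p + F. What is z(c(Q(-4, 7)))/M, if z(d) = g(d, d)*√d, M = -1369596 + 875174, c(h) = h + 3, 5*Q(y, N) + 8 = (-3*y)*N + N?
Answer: -686*√10/6180275 ≈ -0.00035101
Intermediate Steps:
Q(y, N) = -8/5 + N/5 - 3*N*y/5 (Q(y, N) = -8/5 + ((-3*y)*N + N)/5 = -8/5 + (-3*N*y + N)/5 = -8/5 + (N - 3*N*y)/5 = -8/5 + (N/5 - 3*N*y/5) = -8/5 + N/5 - 3*N*y/5)
c(h) = 3 + h
M = -494422
g(p, F) = F + p
z(d) = 2*d^(3/2) (z(d) = (d + d)*√d = (2*d)*√d = 2*d^(3/2))
z(c(Q(-4, 7)))/M = (2*(3 + (-8/5 + (⅕)*7 - ⅗*7*(-4)))^(3/2))/(-494422) = (2*(3 + (-8/5 + 7/5 + 84/5))^(3/2))*(-1/494422) = (2*(3 + 83/5)^(3/2))*(-1/494422) = (2*(98/5)^(3/2))*(-1/494422) = (2*(686*√10/25))*(-1/494422) = (1372*√10/25)*(-1/494422) = -686*√10/6180275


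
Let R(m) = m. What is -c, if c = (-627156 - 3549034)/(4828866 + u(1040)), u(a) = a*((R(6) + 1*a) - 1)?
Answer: 2088095/2957833 ≈ 0.70595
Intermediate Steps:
u(a) = a*(5 + a) (u(a) = a*((6 + 1*a) - 1) = a*((6 + a) - 1) = a*(5 + a))
c = -2088095/2957833 (c = (-627156 - 3549034)/(4828866 + 1040*(5 + 1040)) = -4176190/(4828866 + 1040*1045) = -4176190/(4828866 + 1086800) = -4176190/5915666 = -4176190*1/5915666 = -2088095/2957833 ≈ -0.70595)
-c = -1*(-2088095/2957833) = 2088095/2957833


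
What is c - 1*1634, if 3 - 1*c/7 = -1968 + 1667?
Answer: 494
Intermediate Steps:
c = 2128 (c = 21 - 7*(-1968 + 1667) = 21 - 7*(-301) = 21 + 2107 = 2128)
c - 1*1634 = 2128 - 1*1634 = 2128 - 1634 = 494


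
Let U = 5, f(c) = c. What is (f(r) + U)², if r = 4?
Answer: 81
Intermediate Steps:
(f(r) + U)² = (4 + 5)² = 9² = 81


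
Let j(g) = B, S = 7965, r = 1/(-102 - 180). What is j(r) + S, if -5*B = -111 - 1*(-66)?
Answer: 7974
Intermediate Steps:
r = -1/282 (r = 1/(-282) = -1/282 ≈ -0.0035461)
B = 9 (B = -(-111 - 1*(-66))/5 = -(-111 + 66)/5 = -⅕*(-45) = 9)
j(g) = 9
j(r) + S = 9 + 7965 = 7974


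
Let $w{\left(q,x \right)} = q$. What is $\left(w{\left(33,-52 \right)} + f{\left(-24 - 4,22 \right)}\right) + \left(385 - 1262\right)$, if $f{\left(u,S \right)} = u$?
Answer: $-872$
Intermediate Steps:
$\left(w{\left(33,-52 \right)} + f{\left(-24 - 4,22 \right)}\right) + \left(385 - 1262\right) = \left(33 - 28\right) + \left(385 - 1262\right) = \left(33 - 28\right) - 877 = 5 - 877 = -872$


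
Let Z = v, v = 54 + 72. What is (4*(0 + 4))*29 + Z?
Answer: 590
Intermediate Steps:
v = 126
Z = 126
(4*(0 + 4))*29 + Z = (4*(0 + 4))*29 + 126 = (4*4)*29 + 126 = 16*29 + 126 = 464 + 126 = 590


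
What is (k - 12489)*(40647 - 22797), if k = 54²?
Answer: -170878050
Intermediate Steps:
k = 2916
(k - 12489)*(40647 - 22797) = (2916 - 12489)*(40647 - 22797) = -9573*17850 = -170878050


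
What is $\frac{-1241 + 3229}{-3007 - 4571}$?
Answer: $- \frac{994}{3789} \approx -0.26234$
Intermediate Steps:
$\frac{-1241 + 3229}{-3007 - 4571} = \frac{1988}{-7578} = 1988 \left(- \frac{1}{7578}\right) = - \frac{994}{3789}$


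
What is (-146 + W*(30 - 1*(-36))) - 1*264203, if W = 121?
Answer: -256363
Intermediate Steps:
(-146 + W*(30 - 1*(-36))) - 1*264203 = (-146 + 121*(30 - 1*(-36))) - 1*264203 = (-146 + 121*(30 + 36)) - 264203 = (-146 + 121*66) - 264203 = (-146 + 7986) - 264203 = 7840 - 264203 = -256363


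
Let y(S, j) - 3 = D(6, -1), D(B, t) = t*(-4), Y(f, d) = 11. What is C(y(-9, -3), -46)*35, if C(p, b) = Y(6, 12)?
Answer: 385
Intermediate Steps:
D(B, t) = -4*t
y(S, j) = 7 (y(S, j) = 3 - 4*(-1) = 3 + 4 = 7)
C(p, b) = 11
C(y(-9, -3), -46)*35 = 11*35 = 385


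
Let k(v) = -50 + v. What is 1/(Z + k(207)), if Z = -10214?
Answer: -1/10057 ≈ -9.9433e-5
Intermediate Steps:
1/(Z + k(207)) = 1/(-10214 + (-50 + 207)) = 1/(-10214 + 157) = 1/(-10057) = -1/10057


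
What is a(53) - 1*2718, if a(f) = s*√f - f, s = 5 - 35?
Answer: -2771 - 30*√53 ≈ -2989.4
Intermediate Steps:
s = -30
a(f) = -f - 30*√f (a(f) = -30*√f - f = -f - 30*√f)
a(53) - 1*2718 = (-1*53 - 30*√53) - 1*2718 = (-53 - 30*√53) - 2718 = -2771 - 30*√53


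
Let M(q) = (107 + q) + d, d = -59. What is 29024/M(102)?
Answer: 14512/75 ≈ 193.49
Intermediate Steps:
M(q) = 48 + q (M(q) = (107 + q) - 59 = 48 + q)
29024/M(102) = 29024/(48 + 102) = 29024/150 = 29024*(1/150) = 14512/75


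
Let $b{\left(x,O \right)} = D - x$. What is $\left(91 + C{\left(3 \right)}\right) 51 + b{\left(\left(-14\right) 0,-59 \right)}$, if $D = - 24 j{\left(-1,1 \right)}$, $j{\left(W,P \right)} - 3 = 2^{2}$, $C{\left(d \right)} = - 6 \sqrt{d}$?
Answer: $4473 - 306 \sqrt{3} \approx 3943.0$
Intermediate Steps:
$j{\left(W,P \right)} = 7$ ($j{\left(W,P \right)} = 3 + 2^{2} = 3 + 4 = 7$)
$D = -168$ ($D = \left(-24\right) 7 = -168$)
$b{\left(x,O \right)} = -168 - x$
$\left(91 + C{\left(3 \right)}\right) 51 + b{\left(\left(-14\right) 0,-59 \right)} = \left(91 - 6 \sqrt{3}\right) 51 - \left(168 - 0\right) = \left(4641 - 306 \sqrt{3}\right) - 168 = 4473 - 306 \sqrt{3}$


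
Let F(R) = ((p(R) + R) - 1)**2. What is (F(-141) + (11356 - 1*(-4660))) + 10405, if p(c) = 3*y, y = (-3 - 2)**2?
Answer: 30910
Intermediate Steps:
y = 25 (y = (-5)**2 = 25)
p(c) = 75 (p(c) = 3*25 = 75)
F(R) = (74 + R)**2 (F(R) = ((75 + R) - 1)**2 = (74 + R)**2)
(F(-141) + (11356 - 1*(-4660))) + 10405 = ((74 - 141)**2 + (11356 - 1*(-4660))) + 10405 = ((-67)**2 + (11356 + 4660)) + 10405 = (4489 + 16016) + 10405 = 20505 + 10405 = 30910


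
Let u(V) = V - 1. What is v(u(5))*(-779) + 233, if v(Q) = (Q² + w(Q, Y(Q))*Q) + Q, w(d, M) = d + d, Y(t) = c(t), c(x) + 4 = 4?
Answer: -40275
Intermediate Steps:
c(x) = 0 (c(x) = -4 + 4 = 0)
Y(t) = 0
u(V) = -1 + V
w(d, M) = 2*d
v(Q) = Q + 3*Q² (v(Q) = (Q² + (2*Q)*Q) + Q = (Q² + 2*Q²) + Q = 3*Q² + Q = Q + 3*Q²)
v(u(5))*(-779) + 233 = ((-1 + 5)*(1 + 3*(-1 + 5)))*(-779) + 233 = (4*(1 + 3*4))*(-779) + 233 = (4*(1 + 12))*(-779) + 233 = (4*13)*(-779) + 233 = 52*(-779) + 233 = -40508 + 233 = -40275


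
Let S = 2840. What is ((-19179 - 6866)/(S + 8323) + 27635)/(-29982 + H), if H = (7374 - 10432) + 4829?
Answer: -308463460/314919393 ≈ -0.97950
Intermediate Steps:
H = 1771 (H = -3058 + 4829 = 1771)
((-19179 - 6866)/(S + 8323) + 27635)/(-29982 + H) = ((-19179 - 6866)/(2840 + 8323) + 27635)/(-29982 + 1771) = (-26045/11163 + 27635)/(-28211) = (-26045*1/11163 + 27635)*(-1/28211) = (-26045/11163 + 27635)*(-1/28211) = (308463460/11163)*(-1/28211) = -308463460/314919393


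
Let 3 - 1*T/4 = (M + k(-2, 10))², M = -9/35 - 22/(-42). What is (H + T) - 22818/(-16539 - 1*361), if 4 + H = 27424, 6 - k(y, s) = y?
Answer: 2065517929/76050 ≈ 27160.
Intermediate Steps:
k(y, s) = 6 - y
M = 4/15 (M = -9*1/35 - 22*(-1/42) = -9/35 + 11/21 = 4/15 ≈ 0.26667)
T = -58804/225 (T = 12 - 4*(4/15 + (6 - 1*(-2)))² = 12 - 4*(4/15 + (6 + 2))² = 12 - 4*(4/15 + 8)² = 12 - 4*(124/15)² = 12 - 4*15376/225 = 12 - 61504/225 = -58804/225 ≈ -261.35)
H = 27420 (H = -4 + 27424 = 27420)
(H + T) - 22818/(-16539 - 1*361) = (27420 - 58804/225) - 22818/(-16539 - 1*361) = 6110696/225 - 22818/(-16539 - 361) = 6110696/225 - 22818/(-16900) = 6110696/225 - 22818*(-1/16900) = 6110696/225 + 11409/8450 = 2065517929/76050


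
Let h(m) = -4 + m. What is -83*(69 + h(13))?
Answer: -6474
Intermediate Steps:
-83*(69 + h(13)) = -83*(69 + (-4 + 13)) = -83*(69 + 9) = -83*78 = -6474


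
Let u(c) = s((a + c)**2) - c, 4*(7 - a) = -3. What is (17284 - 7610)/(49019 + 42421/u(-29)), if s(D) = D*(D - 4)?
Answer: 500587408426/2536530828107 ≈ 0.19735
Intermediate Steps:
a = 31/4 (a = 7 - 1/4*(-3) = 7 + 3/4 = 31/4 ≈ 7.7500)
s(D) = D*(-4 + D)
u(c) = -c + (31/4 + c)**2*(-4 + (31/4 + c)**2) (u(c) = (31/4 + c)**2*(-4 + (31/4 + c)**2) - c = -c + (31/4 + c)**2*(-4 + (31/4 + c)**2))
(17284 - 7610)/(49019 + 42421/u(-29)) = (17284 - 7610)/(49019 + 42421/(-1*(-29) + (31 + 4*(-29))**2*(-64 + (31 + 4*(-29))**2)/256)) = 9674/(49019 + 42421/(29 + (31 - 116)**2*(-64 + (31 - 116)**2)/256)) = 9674/(49019 + 42421/(29 + (1/256)*(-85)**2*(-64 + (-85)**2))) = 9674/(49019 + 42421/(29 + (1/256)*7225*(-64 + 7225))) = 9674/(49019 + 42421/(29 + (1/256)*7225*7161)) = 9674/(49019 + 42421/(29 + 51738225/256)) = 9674/(49019 + 42421/(51745649/256)) = 9674/(49019 + 42421*(256/51745649)) = 9674/(49019 + 10859776/51745649) = 9674/(2536530828107/51745649) = 9674*(51745649/2536530828107) = 500587408426/2536530828107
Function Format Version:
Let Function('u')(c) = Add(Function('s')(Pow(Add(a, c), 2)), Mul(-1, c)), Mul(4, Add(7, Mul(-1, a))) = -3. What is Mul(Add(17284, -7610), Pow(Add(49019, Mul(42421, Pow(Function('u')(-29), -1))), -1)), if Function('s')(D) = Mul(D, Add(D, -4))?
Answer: Rational(500587408426, 2536530828107) ≈ 0.19735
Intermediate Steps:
a = Rational(31, 4) (a = Add(7, Mul(Rational(-1, 4), -3)) = Add(7, Rational(3, 4)) = Rational(31, 4) ≈ 7.7500)
Function('s')(D) = Mul(D, Add(-4, D))
Function('u')(c) = Add(Mul(-1, c), Mul(Pow(Add(Rational(31, 4), c), 2), Add(-4, Pow(Add(Rational(31, 4), c), 2)))) (Function('u')(c) = Add(Mul(Pow(Add(Rational(31, 4), c), 2), Add(-4, Pow(Add(Rational(31, 4), c), 2))), Mul(-1, c)) = Add(Mul(-1, c), Mul(Pow(Add(Rational(31, 4), c), 2), Add(-4, Pow(Add(Rational(31, 4), c), 2)))))
Mul(Add(17284, -7610), Pow(Add(49019, Mul(42421, Pow(Function('u')(-29), -1))), -1)) = Mul(Add(17284, -7610), Pow(Add(49019, Mul(42421, Pow(Add(Mul(-1, -29), Mul(Rational(1, 256), Pow(Add(31, Mul(4, -29)), 2), Add(-64, Pow(Add(31, Mul(4, -29)), 2)))), -1))), -1)) = Mul(9674, Pow(Add(49019, Mul(42421, Pow(Add(29, Mul(Rational(1, 256), Pow(Add(31, -116), 2), Add(-64, Pow(Add(31, -116), 2)))), -1))), -1)) = Mul(9674, Pow(Add(49019, Mul(42421, Pow(Add(29, Mul(Rational(1, 256), Pow(-85, 2), Add(-64, Pow(-85, 2)))), -1))), -1)) = Mul(9674, Pow(Add(49019, Mul(42421, Pow(Add(29, Mul(Rational(1, 256), 7225, Add(-64, 7225))), -1))), -1)) = Mul(9674, Pow(Add(49019, Mul(42421, Pow(Add(29, Mul(Rational(1, 256), 7225, 7161)), -1))), -1)) = Mul(9674, Pow(Add(49019, Mul(42421, Pow(Add(29, Rational(51738225, 256)), -1))), -1)) = Mul(9674, Pow(Add(49019, Mul(42421, Pow(Rational(51745649, 256), -1))), -1)) = Mul(9674, Pow(Add(49019, Mul(42421, Rational(256, 51745649))), -1)) = Mul(9674, Pow(Add(49019, Rational(10859776, 51745649)), -1)) = Mul(9674, Pow(Rational(2536530828107, 51745649), -1)) = Mul(9674, Rational(51745649, 2536530828107)) = Rational(500587408426, 2536530828107)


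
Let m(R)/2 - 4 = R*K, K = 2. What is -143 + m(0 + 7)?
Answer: -107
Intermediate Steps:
m(R) = 8 + 4*R (m(R) = 8 + 2*(R*2) = 8 + 2*(2*R) = 8 + 4*R)
-143 + m(0 + 7) = -143 + (8 + 4*(0 + 7)) = -143 + (8 + 4*7) = -143 + (8 + 28) = -143 + 36 = -107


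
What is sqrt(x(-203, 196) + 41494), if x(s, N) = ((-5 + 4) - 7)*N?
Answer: sqrt(39926) ≈ 199.81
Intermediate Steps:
x(s, N) = -8*N (x(s, N) = (-1 - 7)*N = -8*N)
sqrt(x(-203, 196) + 41494) = sqrt(-8*196 + 41494) = sqrt(-1568 + 41494) = sqrt(39926)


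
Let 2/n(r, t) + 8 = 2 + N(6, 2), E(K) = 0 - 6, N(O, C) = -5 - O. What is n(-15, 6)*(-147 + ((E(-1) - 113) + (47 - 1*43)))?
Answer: 524/17 ≈ 30.824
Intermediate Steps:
E(K) = -6
n(r, t) = -2/17 (n(r, t) = 2/(-8 + (2 + (-5 - 1*6))) = 2/(-8 + (2 + (-5 - 6))) = 2/(-8 + (2 - 11)) = 2/(-8 - 9) = 2/(-17) = 2*(-1/17) = -2/17)
n(-15, 6)*(-147 + ((E(-1) - 113) + (47 - 1*43))) = -2*(-147 + ((-6 - 113) + (47 - 1*43)))/17 = -2*(-147 + (-119 + (47 - 43)))/17 = -2*(-147 + (-119 + 4))/17 = -2*(-147 - 115)/17 = -2/17*(-262) = 524/17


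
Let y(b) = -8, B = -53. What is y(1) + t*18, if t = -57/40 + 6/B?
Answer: -37829/1060 ≈ -35.688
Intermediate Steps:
t = -3261/2120 (t = -57/40 + 6/(-53) = -57*1/40 + 6*(-1/53) = -57/40 - 6/53 = -3261/2120 ≈ -1.5382)
y(1) + t*18 = -8 - 3261/2120*18 = -8 - 29349/1060 = -37829/1060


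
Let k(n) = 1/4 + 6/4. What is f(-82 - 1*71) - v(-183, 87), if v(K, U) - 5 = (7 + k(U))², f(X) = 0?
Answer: -1305/16 ≈ -81.563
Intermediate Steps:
k(n) = 7/4 (k(n) = 1*(¼) + 6*(¼) = ¼ + 3/2 = 7/4)
v(K, U) = 1305/16 (v(K, U) = 5 + (7 + 7/4)² = 5 + (35/4)² = 5 + 1225/16 = 1305/16)
f(-82 - 1*71) - v(-183, 87) = 0 - 1*1305/16 = 0 - 1305/16 = -1305/16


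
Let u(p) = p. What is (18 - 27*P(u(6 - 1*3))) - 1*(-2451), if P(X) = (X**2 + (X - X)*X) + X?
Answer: 2145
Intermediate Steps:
P(X) = X + X**2 (P(X) = (X**2 + 0*X) + X = (X**2 + 0) + X = X**2 + X = X + X**2)
(18 - 27*P(u(6 - 1*3))) - 1*(-2451) = (18 - 27*(6 - 1*3)*(1 + (6 - 1*3))) - 1*(-2451) = (18 - 27*(6 - 3)*(1 + (6 - 3))) + 2451 = (18 - 81*(1 + 3)) + 2451 = (18 - 81*4) + 2451 = (18 - 27*12) + 2451 = (18 - 324) + 2451 = -306 + 2451 = 2145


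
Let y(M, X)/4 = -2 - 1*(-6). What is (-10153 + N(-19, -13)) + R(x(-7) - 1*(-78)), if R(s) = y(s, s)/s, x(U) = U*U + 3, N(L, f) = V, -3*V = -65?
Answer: -1975586/195 ≈ -10131.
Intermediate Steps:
V = 65/3 (V = -⅓*(-65) = 65/3 ≈ 21.667)
N(L, f) = 65/3
x(U) = 3 + U² (x(U) = U² + 3 = 3 + U²)
y(M, X) = 16 (y(M, X) = 4*(-2 - 1*(-6)) = 4*(-2 + 6) = 4*4 = 16)
R(s) = 16/s
(-10153 + N(-19, -13)) + R(x(-7) - 1*(-78)) = (-10153 + 65/3) + 16/((3 + (-7)²) - 1*(-78)) = -30394/3 + 16/((3 + 49) + 78) = -30394/3 + 16/(52 + 78) = -30394/3 + 16/130 = -30394/3 + 16*(1/130) = -30394/3 + 8/65 = -1975586/195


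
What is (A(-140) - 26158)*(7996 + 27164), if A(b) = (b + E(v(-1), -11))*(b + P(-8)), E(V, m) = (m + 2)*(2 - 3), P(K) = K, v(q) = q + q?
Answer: -238033200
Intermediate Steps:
v(q) = 2*q
E(V, m) = -2 - m (E(V, m) = (2 + m)*(-1) = -2 - m)
A(b) = (-8 + b)*(9 + b) (A(b) = (b + (-2 - 1*(-11)))*(b - 8) = (b + (-2 + 11))*(-8 + b) = (b + 9)*(-8 + b) = (9 + b)*(-8 + b) = (-8 + b)*(9 + b))
(A(-140) - 26158)*(7996 + 27164) = ((-72 - 140 + (-140)²) - 26158)*(7996 + 27164) = ((-72 - 140 + 19600) - 26158)*35160 = (19388 - 26158)*35160 = -6770*35160 = -238033200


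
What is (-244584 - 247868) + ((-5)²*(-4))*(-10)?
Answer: -491452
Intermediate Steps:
(-244584 - 247868) + ((-5)²*(-4))*(-10) = -492452 + (25*(-4))*(-10) = -492452 - 100*(-10) = -492452 + 1000 = -491452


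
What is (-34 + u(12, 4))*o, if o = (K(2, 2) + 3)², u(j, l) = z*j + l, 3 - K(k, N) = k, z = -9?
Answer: -2208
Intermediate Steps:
K(k, N) = 3 - k
u(j, l) = l - 9*j (u(j, l) = -9*j + l = l - 9*j)
o = 16 (o = ((3 - 1*2) + 3)² = ((3 - 2) + 3)² = (1 + 3)² = 4² = 16)
(-34 + u(12, 4))*o = (-34 + (4 - 9*12))*16 = (-34 + (4 - 108))*16 = (-34 - 104)*16 = -138*16 = -2208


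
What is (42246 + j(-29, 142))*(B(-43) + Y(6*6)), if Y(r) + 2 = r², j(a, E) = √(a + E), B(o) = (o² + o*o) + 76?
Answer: 214102728 + 5068*√113 ≈ 2.1416e+8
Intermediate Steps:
B(o) = 76 + 2*o² (B(o) = (o² + o²) + 76 = 2*o² + 76 = 76 + 2*o²)
j(a, E) = √(E + a)
Y(r) = -2 + r²
(42246 + j(-29, 142))*(B(-43) + Y(6*6)) = (42246 + √(142 - 29))*((76 + 2*(-43)²) + (-2 + (6*6)²)) = (42246 + √113)*((76 + 2*1849) + (-2 + 36²)) = (42246 + √113)*((76 + 3698) + (-2 + 1296)) = (42246 + √113)*(3774 + 1294) = (42246 + √113)*5068 = 214102728 + 5068*√113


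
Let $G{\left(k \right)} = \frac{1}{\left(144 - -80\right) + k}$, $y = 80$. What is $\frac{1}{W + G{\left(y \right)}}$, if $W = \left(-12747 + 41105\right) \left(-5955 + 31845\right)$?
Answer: $\frac{304}{223193340481} \approx 1.362 \cdot 10^{-9}$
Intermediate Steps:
$G{\left(k \right)} = \frac{1}{224 + k}$ ($G{\left(k \right)} = \frac{1}{\left(144 + 80\right) + k} = \frac{1}{224 + k}$)
$W = 734188620$ ($W = 28358 \cdot 25890 = 734188620$)
$\frac{1}{W + G{\left(y \right)}} = \frac{1}{734188620 + \frac{1}{224 + 80}} = \frac{1}{734188620 + \frac{1}{304}} = \frac{1}{\frac{223193340481}{304}} = \frac{304}{223193340481}$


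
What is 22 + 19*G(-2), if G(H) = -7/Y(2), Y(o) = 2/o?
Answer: -111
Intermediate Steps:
G(H) = -7 (G(H) = -7/1 = -7*1 = -7)
22 + 19*G(-2) = 22 + 19*(-7) = 22 - 133 = -111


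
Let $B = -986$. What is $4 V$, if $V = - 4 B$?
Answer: $15776$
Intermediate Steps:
$V = 3944$ ($V = \left(-4\right) \left(-986\right) = 3944$)
$4 V = 4 \cdot 3944 = 15776$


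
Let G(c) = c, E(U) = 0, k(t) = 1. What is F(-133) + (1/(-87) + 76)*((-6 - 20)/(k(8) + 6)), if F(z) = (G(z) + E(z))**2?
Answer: 10600715/609 ≈ 17407.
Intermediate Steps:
F(z) = z**2 (F(z) = (z + 0)**2 = z**2)
F(-133) + (1/(-87) + 76)*((-6 - 20)/(k(8) + 6)) = (-133)**2 + (1/(-87) + 76)*((-6 - 20)/(1 + 6)) = 17689 + (-1/87 + 76)*(-26/7) = 17689 + 6611*(-26*1/7)/87 = 17689 + (6611/87)*(-26/7) = 17689 - 171886/609 = 10600715/609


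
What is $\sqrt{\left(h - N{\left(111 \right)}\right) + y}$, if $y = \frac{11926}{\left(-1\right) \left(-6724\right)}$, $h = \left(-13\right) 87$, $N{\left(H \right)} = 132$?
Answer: $\frac{i \sqrt{8480486}}{82} \approx 35.514 i$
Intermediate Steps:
$h = -1131$
$y = \frac{5963}{3362}$ ($y = \frac{11926}{6724} = 11926 \cdot \frac{1}{6724} = \frac{5963}{3362} \approx 1.7736$)
$\sqrt{\left(h - N{\left(111 \right)}\right) + y} = \sqrt{\left(-1131 - 132\right) + \frac{5963}{3362}} = \sqrt{-1263 + \frac{5963}{3362}} = \sqrt{- \frac{4240243}{3362}} = \frac{i \sqrt{8480486}}{82}$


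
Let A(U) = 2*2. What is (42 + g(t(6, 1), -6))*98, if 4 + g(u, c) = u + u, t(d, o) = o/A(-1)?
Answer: 3773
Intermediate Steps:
A(U) = 4
t(d, o) = o/4
g(u, c) = -4 + 2*u (g(u, c) = -4 + (u + u) = -4 + 2*u)
(42 + g(t(6, 1), -6))*98 = (42 + (-4 + 2*((1/4)*1)))*98 = (42 + (-4 + 2*(1/4)))*98 = (42 + (-4 + 1/2))*98 = (42 - 7/2)*98 = (77/2)*98 = 3773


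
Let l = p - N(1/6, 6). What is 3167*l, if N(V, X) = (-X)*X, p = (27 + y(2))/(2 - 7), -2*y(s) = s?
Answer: 487718/5 ≈ 97544.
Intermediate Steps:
y(s) = -s/2
p = -26/5 (p = (27 - ½*2)/(2 - 7) = (27 - 1)/(-5) = 26*(-⅕) = -26/5 ≈ -5.2000)
N(V, X) = -X²
l = 154/5 (l = -26/5 - (-1)*6² = -26/5 - (-1)*36 = -26/5 - 1*(-36) = -26/5 + 36 = 154/5 ≈ 30.800)
3167*l = 3167*(154/5) = 487718/5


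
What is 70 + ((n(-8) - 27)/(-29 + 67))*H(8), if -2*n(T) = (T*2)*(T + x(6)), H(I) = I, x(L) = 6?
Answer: 1158/19 ≈ 60.947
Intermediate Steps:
n(T) = -T*(6 + T) (n(T) = -T*2*(T + 6)/2 = -2*T*(6 + T)/2 = -T*(6 + T))
70 + ((n(-8) - 27)/(-29 + 67))*H(8) = 70 + ((-1*(-8)*(6 - 8) - 27)/(-29 + 67))*8 = 70 + ((-1*(-8)*(-2) - 27)/38)*8 = 70 + ((-16 - 27)*(1/38))*8 = 70 - 43*1/38*8 = 70 - 43/38*8 = 70 - 172/19 = 1158/19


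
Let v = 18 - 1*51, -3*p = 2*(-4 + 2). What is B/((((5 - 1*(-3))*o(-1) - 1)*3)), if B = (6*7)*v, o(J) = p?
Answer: -1386/29 ≈ -47.793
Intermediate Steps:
p = 4/3 (p = -2*(-4 + 2)/3 = -2*(-2)/3 = -⅓*(-4) = 4/3 ≈ 1.3333)
o(J) = 4/3
v = -33 (v = 18 - 51 = -33)
B = -1386 (B = (6*7)*(-33) = 42*(-33) = -1386)
B/((((5 - 1*(-3))*o(-1) - 1)*3)) = -1386*1/(3*((5 - 1*(-3))*(4/3) - 1)) = -1386*1/(3*((5 + 3)*(4/3) - 1)) = -1386*1/(3*(8*(4/3) - 1)) = -1386*1/(3*(32/3 - 1)) = -1386/((29/3)*3) = -1386/29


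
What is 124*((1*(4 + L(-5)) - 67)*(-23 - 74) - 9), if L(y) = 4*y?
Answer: 997208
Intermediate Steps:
124*((1*(4 + L(-5)) - 67)*(-23 - 74) - 9) = 124*((1*(4 + 4*(-5)) - 67)*(-23 - 74) - 9) = 124*((1*(4 - 20) - 67)*(-97) - 9) = 124*((1*(-16) - 67)*(-97) - 9) = 124*((-16 - 67)*(-97) - 9) = 124*(-83*(-97) - 9) = 124*(8051 - 9) = 124*8042 = 997208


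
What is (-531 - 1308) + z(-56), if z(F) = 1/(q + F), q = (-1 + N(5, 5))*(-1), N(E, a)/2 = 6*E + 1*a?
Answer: -229876/125 ≈ -1839.0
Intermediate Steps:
N(E, a) = 2*a + 12*E (N(E, a) = 2*(6*E + 1*a) = 2*(6*E + a) = 2*(a + 6*E) = 2*a + 12*E)
q = -69 (q = (-1 + (2*5 + 12*5))*(-1) = (-1 + (10 + 60))*(-1) = (-1 + 70)*(-1) = 69*(-1) = -69)
z(F) = 1/(-69 + F)
(-531 - 1308) + z(-56) = (-531 - 1308) + 1/(-69 - 56) = -1839 + 1/(-125) = -1839 - 1/125 = -229876/125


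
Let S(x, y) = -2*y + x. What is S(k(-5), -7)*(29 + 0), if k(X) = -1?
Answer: 377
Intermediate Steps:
S(x, y) = x - 2*y
S(k(-5), -7)*(29 + 0) = (-1 - 2*(-7))*(29 + 0) = (-1 + 14)*29 = 13*29 = 377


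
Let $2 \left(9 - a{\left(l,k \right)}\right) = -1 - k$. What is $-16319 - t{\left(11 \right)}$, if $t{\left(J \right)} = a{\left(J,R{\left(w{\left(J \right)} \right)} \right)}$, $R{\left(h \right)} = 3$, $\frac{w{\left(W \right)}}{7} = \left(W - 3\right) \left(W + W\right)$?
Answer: $-16330$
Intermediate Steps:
$w{\left(W \right)} = 14 W \left(-3 + W\right)$ ($w{\left(W \right)} = 7 \left(W - 3\right) \left(W + W\right) = 7 \left(-3 + W\right) 2 W = 7 \cdot 2 W \left(-3 + W\right) = 14 W \left(-3 + W\right)$)
$a{\left(l,k \right)} = \frac{19}{2} + \frac{k}{2}$ ($a{\left(l,k \right)} = 9 - \frac{-1 - k}{2} = 9 + \left(\frac{1}{2} + \frac{k}{2}\right) = \frac{19}{2} + \frac{k}{2}$)
$t{\left(J \right)} = 11$ ($t{\left(J \right)} = \frac{19}{2} + \frac{1}{2} \cdot 3 = \frac{19}{2} + \frac{3}{2} = 11$)
$-16319 - t{\left(11 \right)} = -16319 - 11 = -16330$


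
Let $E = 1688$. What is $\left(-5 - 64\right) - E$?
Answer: $-1757$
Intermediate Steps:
$\left(-5 - 64\right) - E = \left(-5 - 64\right) - 1688 = -69 - 1688 = -1757$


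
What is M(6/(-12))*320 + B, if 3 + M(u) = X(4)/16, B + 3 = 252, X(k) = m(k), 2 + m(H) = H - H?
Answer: -751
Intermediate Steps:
m(H) = -2 (m(H) = -2 + (H - H) = -2 + 0 = -2)
X(k) = -2
B = 249 (B = -3 + 252 = 249)
M(u) = -25/8 (M(u) = -3 - 2/16 = -3 - 2*1/16 = -3 - ⅛ = -25/8)
M(6/(-12))*320 + B = -25/8*320 + 249 = -1000 + 249 = -751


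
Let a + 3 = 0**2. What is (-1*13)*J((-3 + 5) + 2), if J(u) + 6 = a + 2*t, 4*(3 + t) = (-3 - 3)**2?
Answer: -39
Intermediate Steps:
a = -3 (a = -3 + 0**2 = -3 + 0 = -3)
t = 6 (t = -3 + (-3 - 3)**2/4 = -3 + (1/4)*(-6)**2 = -3 + (1/4)*36 = -3 + 9 = 6)
J(u) = 3 (J(u) = -6 + (-3 + 2*6) = -6 + (-3 + 12) = -6 + 9 = 3)
(-1*13)*J((-3 + 5) + 2) = -1*13*3 = -13*3 = -39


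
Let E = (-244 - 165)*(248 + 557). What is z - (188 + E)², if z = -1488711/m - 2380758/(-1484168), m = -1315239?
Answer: -2072191261550207527169/19137604276 ≈ -1.0828e+11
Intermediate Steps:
z = 52360421555/19137604276 (z = -1488711/(-1315239) - 2380758/(-1484168) = -1488711*(-1/1315239) - 2380758*(-1/1484168) = 496237/438413 + 1190379/742084 = 52360421555/19137604276 ≈ 2.7360)
E = -329245 (E = -409*805 = -329245)
z - (188 + E)² = 52360421555/19137604276 - (188 - 329245)² = 52360421555/19137604276 - 1*(-329057)² = 52360421555/19137604276 - 1*108278509249 = 52360421555/19137604276 - 108278509249 = -2072191261550207527169/19137604276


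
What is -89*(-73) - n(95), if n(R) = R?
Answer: 6402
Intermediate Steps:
-89*(-73) - n(95) = -89*(-73) - 1*95 = 6497 - 95 = 6402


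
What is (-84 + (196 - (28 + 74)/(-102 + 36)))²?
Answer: 1560001/121 ≈ 12893.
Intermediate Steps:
(-84 + (196 - (28 + 74)/(-102 + 36)))² = (-84 + (196 - 102/(-66)))² = (-84 + (196 - 102*(-1)/66))² = (-84 + (196 - 1*(-17/11)))² = (-84 + (196 + 17/11))² = (-84 + 2173/11)² = (1249/11)² = 1560001/121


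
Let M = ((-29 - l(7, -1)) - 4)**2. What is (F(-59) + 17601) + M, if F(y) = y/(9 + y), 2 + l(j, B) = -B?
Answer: 931309/50 ≈ 18626.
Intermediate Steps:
l(j, B) = -2 - B
M = 1024 (M = ((-29 - (-2 - 1*(-1))) - 4)**2 = ((-29 - (-2 + 1)) - 4)**2 = ((-29 - 1*(-1)) - 4)**2 = ((-29 + 1) - 4)**2 = (-28 - 4)**2 = (-32)**2 = 1024)
(F(-59) + 17601) + M = (-59/(9 - 59) + 17601) + 1024 = (-59/(-50) + 17601) + 1024 = (-59*(-1/50) + 17601) + 1024 = (59/50 + 17601) + 1024 = 880109/50 + 1024 = 931309/50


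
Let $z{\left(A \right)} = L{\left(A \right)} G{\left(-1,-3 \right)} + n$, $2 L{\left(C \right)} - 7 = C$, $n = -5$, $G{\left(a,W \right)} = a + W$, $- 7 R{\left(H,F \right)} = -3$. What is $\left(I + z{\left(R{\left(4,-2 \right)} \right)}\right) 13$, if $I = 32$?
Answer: $\frac{1105}{7} \approx 157.86$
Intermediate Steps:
$R{\left(H,F \right)} = \frac{3}{7}$ ($R{\left(H,F \right)} = \left(- \frac{1}{7}\right) \left(-3\right) = \frac{3}{7}$)
$G{\left(a,W \right)} = W + a$
$L{\left(C \right)} = \frac{7}{2} + \frac{C}{2}$
$z{\left(A \right)} = -19 - 2 A$ ($z{\left(A \right)} = \left(\frac{7}{2} + \frac{A}{2}\right) \left(-3 - 1\right) - 5 = \left(\frac{7}{2} + \frac{A}{2}\right) \left(-4\right) - 5 = \left(-14 - 2 A\right) - 5 = -19 - 2 A$)
$\left(I + z{\left(R{\left(4,-2 \right)} \right)}\right) 13 = \left(32 - \frac{139}{7}\right) 13 = \frac{85}{7} \cdot 13 = \frac{1105}{7}$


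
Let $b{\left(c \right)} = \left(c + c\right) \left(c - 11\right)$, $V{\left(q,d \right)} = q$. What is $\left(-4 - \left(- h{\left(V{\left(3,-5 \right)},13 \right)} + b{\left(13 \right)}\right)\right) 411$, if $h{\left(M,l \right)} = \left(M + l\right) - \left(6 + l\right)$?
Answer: $-24249$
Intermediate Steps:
$h{\left(M,l \right)} = -6 + M$
$b{\left(c \right)} = 2 c \left(-11 + c\right)$
$\left(-4 - \left(- h{\left(V{\left(3,-5 \right)},13 \right)} + b{\left(13 \right)}\right)\right) 411 = \left(-4 + \left(\left(-6 + 3\right) - 2 \cdot 13 \left(-11 + 13\right)\right)\right) 411 = \left(-4 - \left(3 + 2 \cdot 13 \cdot 2\right)\right) 411 = \left(-4 - 55\right) 411 = \left(-59\right) 411 = -24249$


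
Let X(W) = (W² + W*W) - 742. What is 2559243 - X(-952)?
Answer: 747377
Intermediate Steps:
X(W) = -742 + 2*W² (X(W) = (W² + W²) - 742 = 2*W² - 742 = -742 + 2*W²)
2559243 - X(-952) = 2559243 - (-742 + 2*(-952)²) = 2559243 - (-742 + 2*906304) = 2559243 - (-742 + 1812608) = 2559243 - 1*1811866 = 2559243 - 1811866 = 747377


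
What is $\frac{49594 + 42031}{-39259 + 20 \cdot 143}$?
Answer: $- \frac{91625}{36399} \approx -2.5172$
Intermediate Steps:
$\frac{49594 + 42031}{-39259 + 20 \cdot 143} = \frac{91625}{-39259 + 2860} = \frac{91625}{-36399} = 91625 \left(- \frac{1}{36399}\right) = - \frac{91625}{36399}$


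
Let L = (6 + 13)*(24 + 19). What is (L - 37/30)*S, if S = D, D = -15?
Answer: -24473/2 ≈ -12237.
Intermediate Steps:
L = 817 (L = 19*43 = 817)
S = -15
(L - 37/30)*S = (817 - 37/30)*(-15) = (24473/30)*(-15) = -24473/2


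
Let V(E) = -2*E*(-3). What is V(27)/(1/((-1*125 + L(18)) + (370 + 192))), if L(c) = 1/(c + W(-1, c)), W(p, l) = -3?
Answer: 354024/5 ≈ 70805.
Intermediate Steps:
V(E) = 6*E
L(c) = 1/(-3 + c) (L(c) = 1/(c - 3) = 1/(-3 + c))
V(27)/(1/((-1*125 + L(18)) + (370 + 192))) = (6*27)/(1/((-1*125 + 1/(-3 + 18)) + (370 + 192))) = 162/(1/((-125 + 1/15) + 562)) = 162/(1/(-1874/15 + 562)) = 162/(1/(6556/15)) = 162/(15/6556) = 162*(6556/15) = 354024/5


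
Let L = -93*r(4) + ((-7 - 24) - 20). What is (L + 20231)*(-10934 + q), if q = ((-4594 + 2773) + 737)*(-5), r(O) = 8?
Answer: -107170104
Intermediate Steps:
q = 5420 (q = (-1821 + 737)*(-5) = -1084*(-5) = 5420)
L = -795 (L = -93*8 + ((-7 - 24) - 20) = -744 + (-31 - 20) = -744 - 51 = -795)
(L + 20231)*(-10934 + q) = (-795 + 20231)*(-10934 + 5420) = 19436*(-5514) = -107170104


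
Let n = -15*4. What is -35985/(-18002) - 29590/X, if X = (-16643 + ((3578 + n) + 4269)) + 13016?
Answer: -19149079/3744416 ≈ -5.1140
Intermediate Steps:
n = -60
X = 4160 (X = (-16643 + ((3578 - 60) + 4269)) + 13016 = (-16643 + (3518 + 4269)) + 13016 = (-16643 + 7787) + 13016 = -8856 + 13016 = 4160)
-35985/(-18002) - 29590/X = -35985/(-18002) - 29590/4160 = -35985*(-1/18002) - 29590*1/4160 = 35985/18002 - 2959/416 = -19149079/3744416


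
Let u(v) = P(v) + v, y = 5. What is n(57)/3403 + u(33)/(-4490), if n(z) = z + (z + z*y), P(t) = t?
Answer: 783456/7639735 ≈ 0.10255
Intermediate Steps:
u(v) = 2*v (u(v) = v + v = 2*v)
n(z) = 7*z (n(z) = z + (z + z*5) = z + (z + 5*z) = z + 6*z = 7*z)
n(57)/3403 + u(33)/(-4490) = (7*57)/3403 + (2*33)/(-4490) = 399*(1/3403) + 66*(-1/4490) = 399/3403 - 33/2245 = 783456/7639735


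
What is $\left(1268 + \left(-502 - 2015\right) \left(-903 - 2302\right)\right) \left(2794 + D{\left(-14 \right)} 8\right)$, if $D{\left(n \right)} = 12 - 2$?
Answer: $23188159122$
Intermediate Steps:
$D{\left(n \right)} = 10$ ($D{\left(n \right)} = 12 - 2 = 10$)
$\left(1268 + \left(-502 - 2015\right) \left(-903 - 2302\right)\right) \left(2794 + D{\left(-14 \right)} 8\right) = \left(1268 + \left(-502 - 2015\right) \left(-903 - 2302\right)\right) \left(2794 + 10 \cdot 8\right) = \left(1268 - -8066985\right) \left(2794 + 80\right) = \left(1268 + 8066985\right) 2874 = 8068253 \cdot 2874 = 23188159122$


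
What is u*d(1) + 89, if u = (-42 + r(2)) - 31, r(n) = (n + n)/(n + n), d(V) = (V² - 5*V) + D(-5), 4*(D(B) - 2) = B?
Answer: 323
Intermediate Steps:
D(B) = 2 + B/4
d(V) = ¾ + V² - 5*V (d(V) = (V² - 5*V) + (2 + (¼)*(-5)) = (V² - 5*V) + (2 - 5/4) = (V² - 5*V) + ¾ = ¾ + V² - 5*V)
r(n) = 1 (r(n) = (2*n)/((2*n)) = (2*n)*(1/(2*n)) = 1)
u = -72 (u = (-42 + 1) - 31 = -41 - 31 = -72)
u*d(1) + 89 = -72*(¾ + 1² - 5*1) + 89 = -72*(¾ + 1 - 5) + 89 = -72*(-13/4) + 89 = 234 + 89 = 323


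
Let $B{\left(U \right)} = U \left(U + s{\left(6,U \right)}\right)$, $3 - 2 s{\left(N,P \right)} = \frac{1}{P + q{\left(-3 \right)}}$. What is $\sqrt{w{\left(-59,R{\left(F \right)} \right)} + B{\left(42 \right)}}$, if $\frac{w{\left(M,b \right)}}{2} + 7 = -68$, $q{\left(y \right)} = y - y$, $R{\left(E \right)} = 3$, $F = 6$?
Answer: $\frac{\sqrt{6706}}{2} \approx 40.945$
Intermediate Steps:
$q{\left(y \right)} = 0$
$s{\left(N,P \right)} = \frac{3}{2} - \frac{1}{2 P}$ ($s{\left(N,P \right)} = \frac{3}{2} - \frac{1}{2 \left(P + 0\right)} = \frac{3}{2} - \frac{1}{2 P}$)
$w{\left(M,b \right)} = -150$ ($w{\left(M,b \right)} = -14 + 2 \left(-68\right) = -14 - 136 = -150$)
$B{\left(U \right)} = U \left(U + \frac{-1 + 3 U}{2 U}\right)$
$\sqrt{w{\left(-59,R{\left(F \right)} \right)} + B{\left(42 \right)}} = \sqrt{-150 + \left(- \frac{1}{2} + 42^{2} + \frac{3}{2} \cdot 42\right)} = \sqrt{-150 + \left(- \frac{1}{2} + 1764 + 63\right)} = \sqrt{-150 + \frac{3653}{2}} = \sqrt{\frac{3353}{2}} = \frac{\sqrt{6706}}{2}$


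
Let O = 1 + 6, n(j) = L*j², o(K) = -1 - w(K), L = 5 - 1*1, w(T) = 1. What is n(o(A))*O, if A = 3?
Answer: 112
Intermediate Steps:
L = 4 (L = 5 - 1 = 4)
o(K) = -2 (o(K) = -1 - 1*1 = -1 - 1 = -2)
n(j) = 4*j²
O = 7
n(o(A))*O = (4*(-2)²)*7 = (4*4)*7 = 16*7 = 112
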